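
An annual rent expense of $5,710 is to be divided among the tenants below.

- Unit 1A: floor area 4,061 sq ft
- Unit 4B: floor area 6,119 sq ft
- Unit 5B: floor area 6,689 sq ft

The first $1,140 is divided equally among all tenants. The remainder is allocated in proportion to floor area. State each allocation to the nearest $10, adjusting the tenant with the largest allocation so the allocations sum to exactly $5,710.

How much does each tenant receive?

Equal tier: $1,140 ÷ 3 = $380 apiece.
Remainder $4,570 by floor area (total 16,869): Unit 1A 1,100.17 → $1,100; Unit 4B 1,657.71 → $1,660; Unit 5B 1,812.12 → $1,810.
Totals: Unit 1A $380 + $1,100 = $1,480; Unit 4B $380 + $1,660 = $2,040; Unit 5B $380 + $1,810 = $2,190.

Unit 1A: $1,480 · Unit 4B: $2,040 · Unit 5B: $2,190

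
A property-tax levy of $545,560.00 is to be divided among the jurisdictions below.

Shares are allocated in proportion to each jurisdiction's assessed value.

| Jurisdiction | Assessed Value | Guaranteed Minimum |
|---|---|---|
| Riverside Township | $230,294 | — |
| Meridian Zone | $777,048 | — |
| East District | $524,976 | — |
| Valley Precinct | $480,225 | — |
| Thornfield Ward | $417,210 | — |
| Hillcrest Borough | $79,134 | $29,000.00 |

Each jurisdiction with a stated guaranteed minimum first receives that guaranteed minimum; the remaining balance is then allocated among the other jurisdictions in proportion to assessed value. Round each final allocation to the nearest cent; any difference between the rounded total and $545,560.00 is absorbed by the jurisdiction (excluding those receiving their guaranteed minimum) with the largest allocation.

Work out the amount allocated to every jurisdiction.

Riverside Township: $48,959.98; Meridian Zone: $165,198.66; East District: $111,608.71; Valley Precinct: $102,094.75; Thornfield Ward: $88,697.90; Hillcrest Borough: $29,000.00

Guaranteed amounts: Hillcrest Borough $29,000.00. Remaining pool $516,560.00.
Remaining pool split over remaining assessed value 2,429,753: Riverside Township 48,959.9843 → $48,959.98; Meridian Zone 165,198.6498 → $165,198.65; East District 111,608.7119 → $111,608.71; Valley Precinct 102,094.7504 → $102,094.75; Thornfield Ward 88,697.9037 → $88,697.90.
Rounding difference +$0.01 applied to Meridian Zone → $165,198.66.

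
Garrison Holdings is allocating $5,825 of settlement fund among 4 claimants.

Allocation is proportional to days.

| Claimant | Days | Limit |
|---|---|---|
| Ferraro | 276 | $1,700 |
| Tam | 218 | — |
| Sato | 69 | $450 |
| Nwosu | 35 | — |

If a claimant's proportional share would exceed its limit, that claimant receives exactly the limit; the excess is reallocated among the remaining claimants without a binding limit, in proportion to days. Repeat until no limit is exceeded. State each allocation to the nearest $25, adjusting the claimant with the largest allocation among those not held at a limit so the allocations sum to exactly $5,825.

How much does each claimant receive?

Combined days = 598.
Proportional shares (ignoring caps): Ferraro 2,688.46; Tam 2,123.49; Sato 672.12; Nwosu 340.93.
Cap binds for Ferraro ($1,700), Sato ($450); remaining pool $3,675 reallocated over remaining days 253.
Shares after redistribution: Tam 3,166.60 → $3,175; Nwosu 508.40 → $500.

Ferraro: $1,700; Tam: $3,175; Sato: $450; Nwosu: $500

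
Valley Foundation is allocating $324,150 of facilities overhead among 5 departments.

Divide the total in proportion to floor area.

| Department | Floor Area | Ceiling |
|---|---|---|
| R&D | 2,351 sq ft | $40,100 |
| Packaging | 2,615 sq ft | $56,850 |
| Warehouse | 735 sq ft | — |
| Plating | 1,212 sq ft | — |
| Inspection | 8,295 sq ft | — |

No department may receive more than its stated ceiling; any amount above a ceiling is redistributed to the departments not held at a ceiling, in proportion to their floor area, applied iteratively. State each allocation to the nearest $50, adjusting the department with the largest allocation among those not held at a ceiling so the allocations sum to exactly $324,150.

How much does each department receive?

Combined floor area = 15,208.
Proportional shares (ignoring caps): R&D 50,110.25; Packaging 55,737.26; Warehouse 15,666.11; Plating 25,833.10; Inspection 176,803.28.
Cap binds for R&D ($40,100); residual $284,050 reallocated over remaining floor area 12,857.
Cap binds for Packaging ($56,850); residual $227,200 reallocated over remaining floor area 10,242.
Shares after redistribution: Warehouse 16,304.63 → $16,300; Plating 26,886.00 → $26,900; Inspection 184,009.37 → $184,000.

R&D: $40,100; Packaging: $56,850; Warehouse: $16,300; Plating: $26,900; Inspection: $184,000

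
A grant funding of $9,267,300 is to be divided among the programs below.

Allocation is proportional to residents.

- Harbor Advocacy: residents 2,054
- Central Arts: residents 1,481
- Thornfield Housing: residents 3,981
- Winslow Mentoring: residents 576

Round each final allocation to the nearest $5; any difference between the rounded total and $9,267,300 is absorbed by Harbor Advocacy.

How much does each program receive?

Harbor Advocacy: $2,352,325 | Central Arts: $1,696,105 | Thornfield Housing: $4,559,210 | Winslow Mentoring: $659,660

Combined residents = 8,092.
Raw shares: Harbor Advocacy 2,054/8,092 × $9,267,300 = 2,352,327.51; Central Arts 1,481/8,092 × $9,267,300 = 1,696,103.72; Thornfield Housing 3,981/8,092 × $9,267,300 = 4,559,209.26; Winslow Mentoring 576/8,092 × $9,267,300 = 659,659.52.
Rounded to nearest $5: Harbor Advocacy $2,352,330; Central Arts $1,696,105; Thornfield Housing $4,559,210; Winslow Mentoring $659,660. Sum = $9,267,305.
Difference $9,267,300 − $9,267,305 = −$5 applied to Harbor Advocacy: Harbor Advocacy becomes $2,352,325.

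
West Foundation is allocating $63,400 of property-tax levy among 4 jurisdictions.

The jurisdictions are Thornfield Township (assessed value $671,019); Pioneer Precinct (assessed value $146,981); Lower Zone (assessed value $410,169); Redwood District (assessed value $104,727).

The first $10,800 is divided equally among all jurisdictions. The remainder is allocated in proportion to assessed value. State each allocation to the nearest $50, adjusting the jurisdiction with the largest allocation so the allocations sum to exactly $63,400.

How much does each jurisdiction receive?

Equal tier: $10,800 ÷ 4 = $2,700 apiece.
Remainder $52,600 by assessed value (total 1,332,896): Thornfield Township 26,480.39 → $26,500; Pioneer Precinct 5,800.30 → $5,800; Lower Zone 16,186.48 → $16,200; Redwood District 4,132.84 → $4,150.
Rounding difference −$50 on remainder applied to Thornfield Township.
Totals: Thornfield Township $2,700 + $26,450 = $29,150; Pioneer Precinct $2,700 + $5,800 = $8,500; Lower Zone $2,700 + $16,200 = $18,900; Redwood District $2,700 + $4,150 = $6,850.

Thornfield Township: $29,150; Pioneer Precinct: $8,500; Lower Zone: $18,900; Redwood District: $6,850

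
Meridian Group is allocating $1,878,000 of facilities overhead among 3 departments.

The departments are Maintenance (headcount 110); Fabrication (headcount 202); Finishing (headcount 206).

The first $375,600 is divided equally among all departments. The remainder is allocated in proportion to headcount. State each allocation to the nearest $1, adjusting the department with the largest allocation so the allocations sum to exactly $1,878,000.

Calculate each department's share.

$375,600 shared equally gives $125,200 per department.
Remainder $1,502,400 by headcount (total 518): Maintenance 319,042.47 → $319,042; Fabrication 585,877.99 → $585,878; Finishing 597,479.54 → $597,480.
Totals: Maintenance $125,200 + $319,042 = $444,242; Fabrication $125,200 + $585,878 = $711,078; Finishing $125,200 + $597,480 = $722,680.

Maintenance: $444,242 | Fabrication: $711,078 | Finishing: $722,680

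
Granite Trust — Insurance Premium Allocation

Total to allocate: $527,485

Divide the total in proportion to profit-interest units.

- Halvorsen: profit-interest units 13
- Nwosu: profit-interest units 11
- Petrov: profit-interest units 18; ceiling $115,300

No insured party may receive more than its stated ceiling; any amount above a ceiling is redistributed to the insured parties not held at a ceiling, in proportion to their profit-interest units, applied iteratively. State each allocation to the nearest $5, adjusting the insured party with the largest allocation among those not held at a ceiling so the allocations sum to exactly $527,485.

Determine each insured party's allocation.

Halvorsen: $223,265; Nwosu: $188,920; Petrov: $115,300

Combined profit-interest units = 42.
Pro-rata shares before constraints: Halvorsen 163,269.17; Nwosu 138,150.83; Petrov 226,065.00.
Held at cap: Petrov ($115,300); residual $412,185 reallocated over remaining profit-interest units 24.
Remaining shares: Halvorsen 223,266.88 → $223,265; Nwosu 188,918.12 → $188,920.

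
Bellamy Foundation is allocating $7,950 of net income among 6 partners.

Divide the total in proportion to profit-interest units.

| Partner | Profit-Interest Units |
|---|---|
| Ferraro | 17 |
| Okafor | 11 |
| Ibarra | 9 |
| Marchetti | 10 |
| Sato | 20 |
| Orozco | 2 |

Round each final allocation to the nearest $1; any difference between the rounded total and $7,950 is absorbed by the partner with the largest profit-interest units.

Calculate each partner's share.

Total profit-interest units = 69.
Unrounded shares: Ferraro 17/69 × $7,950 = 1,958.70; Okafor 11/69 × $7,950 = 1,267.39; Ibarra 9/69 × $7,950 = 1,036.96; Marchetti 10/69 × $7,950 = 1,152.17; Sato 20/69 × $7,950 = 2,304.35; Orozco 2/69 × $7,950 = 230.43.
Rounded to nearest $1: Ferraro $1,959; Okafor $1,267; Ibarra $1,037; Marchetti $1,152; Sato $2,304; Orozco $230. Sum = $7,949.
Difference $7,950 − $7,949 = +$1 applied to largest profit-interest units (Sato): Sato becomes $2,305.

Ferraro: $1,959; Okafor: $1,267; Ibarra: $1,037; Marchetti: $1,152; Sato: $2,305; Orozco: $230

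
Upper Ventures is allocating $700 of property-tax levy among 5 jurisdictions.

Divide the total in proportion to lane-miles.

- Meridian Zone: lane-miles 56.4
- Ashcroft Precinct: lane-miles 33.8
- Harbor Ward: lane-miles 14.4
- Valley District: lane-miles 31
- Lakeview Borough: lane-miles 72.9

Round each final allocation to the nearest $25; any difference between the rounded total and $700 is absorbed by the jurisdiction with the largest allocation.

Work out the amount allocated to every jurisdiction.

Meridian Zone: $200; Ashcroft Precinct: $125; Harbor Ward: $50; Valley District: $100; Lakeview Borough: $225

Lane-miles total: 208.5.
Unrounded shares: Meridian Zone 56.4/208.5 × $700 = 189.35; Ashcroft Precinct 33.8/208.5 × $700 = 113.48; Harbor Ward 14.4/208.5 × $700 = 48.35; Valley District 31/208.5 × $700 = 104.08; Lakeview Borough 72.9/208.5 × $700 = 244.75.
At nearest $25: Meridian Zone $200; Ashcroft Precinct $125; Harbor Ward $50; Valley District $100; Lakeview Borough $250. Sum = $725.
Difference $700 − $725 = −$25 applied to largest allocation (Lakeview Borough): Lakeview Borough becomes $225.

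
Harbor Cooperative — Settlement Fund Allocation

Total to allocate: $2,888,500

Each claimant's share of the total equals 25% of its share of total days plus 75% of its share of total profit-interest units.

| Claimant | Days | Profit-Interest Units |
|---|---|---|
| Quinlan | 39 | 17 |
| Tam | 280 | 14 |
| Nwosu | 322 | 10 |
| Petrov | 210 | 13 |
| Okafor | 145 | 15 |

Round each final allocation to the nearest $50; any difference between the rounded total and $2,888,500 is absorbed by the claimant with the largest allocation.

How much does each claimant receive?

Days total 996; profit-interest units total 69.
Composite weights (25% days + 75% profit-interest units): Quinlan 0.1946; Tam 0.2225; Nwosu 0.1895; Petrov 0.1940; Okafor 0.1994.
Unrounded shares: Quinlan 562,020.54; Tam 642,561.38; Nwosu 547,425.47; Petrov 560,412.88; Okafor 576,079.73.
Rounded to nearest $50: Quinlan $562,000; Tam $642,550; Nwosu $547,450; Petrov $560,400; Okafor $576,100. Sum = $2,888,500.
No rounding difference to absorb.

Quinlan: $562,000; Tam: $642,550; Nwosu: $547,450; Petrov: $560,400; Okafor: $576,100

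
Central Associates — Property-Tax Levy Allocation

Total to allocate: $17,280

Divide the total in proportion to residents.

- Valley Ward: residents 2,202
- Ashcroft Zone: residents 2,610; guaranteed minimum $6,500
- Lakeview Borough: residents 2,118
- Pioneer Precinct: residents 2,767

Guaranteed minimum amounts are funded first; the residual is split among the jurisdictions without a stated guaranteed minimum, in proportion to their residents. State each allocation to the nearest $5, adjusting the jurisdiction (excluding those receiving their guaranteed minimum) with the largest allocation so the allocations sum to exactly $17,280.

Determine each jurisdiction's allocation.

Valley Ward: $3,350; Ashcroft Zone: $6,500; Lakeview Borough: $3,220; Pioneer Precinct: $4,210

Fund the minimums — Ashcroft Zone $6,500. Residual $10,780.
Residual split over remaining residents 7,087: Valley Ward 3,349.45 → $3,350; Lakeview Borough 3,221.68 → $3,220; Pioneer Precinct 4,208.87 → $4,210.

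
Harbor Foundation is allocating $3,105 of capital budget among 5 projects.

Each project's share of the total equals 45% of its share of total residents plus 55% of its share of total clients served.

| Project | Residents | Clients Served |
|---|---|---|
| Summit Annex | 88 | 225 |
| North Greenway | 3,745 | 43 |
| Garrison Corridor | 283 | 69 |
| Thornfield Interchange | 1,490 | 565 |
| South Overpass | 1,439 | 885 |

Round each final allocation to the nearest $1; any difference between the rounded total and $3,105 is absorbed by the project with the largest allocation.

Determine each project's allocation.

Residents total 7,045; clients served total 1,787.
Composite weights (45% residents + 55% clients served): Summit Annex 0.0749; North Greenway 0.2524; Garrison Corridor 0.0393; Thornfield Interchange 0.2691; South Overpass 0.3643.
Pro-rata amounts: Summit Annex 232.47; North Greenway 783.85; Garrison Corridor 122.07; Thornfield Interchange 835.46; South Overpass 1,131.15.
After rounding ($1): Summit Annex $232; North Greenway $784; Garrison Corridor $122; Thornfield Interchange $835; South Overpass $1,131. Sum = $3,104.
Difference $3,105 − $3,104 = +$1 applied to largest allocation (South Overpass): South Overpass becomes $1,132.

Summit Annex: $232 · North Greenway: $784 · Garrison Corridor: $122 · Thornfield Interchange: $835 · South Overpass: $1,132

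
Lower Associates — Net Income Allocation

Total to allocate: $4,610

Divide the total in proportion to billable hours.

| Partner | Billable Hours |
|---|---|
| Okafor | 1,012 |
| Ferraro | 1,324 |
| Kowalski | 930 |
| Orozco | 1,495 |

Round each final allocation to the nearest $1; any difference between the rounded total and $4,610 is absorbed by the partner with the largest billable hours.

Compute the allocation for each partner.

Okafor: $980; Ferraro: $1,282; Kowalski: $901; Orozco: $1,447

Billable hours total: 4,761.
Raw shares: Okafor 1,012/4,761 × $4,610 = 979.90; Ferraro 1,324/4,761 × $4,610 = 1,282.01; Kowalski 930/4,761 × $4,610 = 900.504; Orozco 1,495/4,761 × $4,610 = 1,447.58.
At nearest $1: Okafor $980; Ferraro $1,282; Kowalski $901; Orozco $1,448. Sum = $4,611.
Difference $4,610 − $4,611 = −$1 applied to largest billable hours (Orozco): Orozco becomes $1,447.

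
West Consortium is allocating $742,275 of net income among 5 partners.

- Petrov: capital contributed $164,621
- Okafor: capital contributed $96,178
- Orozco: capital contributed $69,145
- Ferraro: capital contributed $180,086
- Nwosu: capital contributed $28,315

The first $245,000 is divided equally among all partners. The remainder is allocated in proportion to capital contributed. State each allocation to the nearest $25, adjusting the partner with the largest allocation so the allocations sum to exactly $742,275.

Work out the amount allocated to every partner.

First tranche $245,000 split equally: $49,000 each.
Remainder $497,275 by capital contributed (total 538,345): Petrov 152,062.17 → $152,050; Okafor 88,840.64 → $88,850; Orozco 63,869.97 → $63,875; Ferraro 166,347.35 → $166,350; Nwosu 26,154.87 → $26,150.
Totals: Petrov $49,000 + $152,050 = $201,050; Okafor $49,000 + $88,850 = $137,850; Orozco $49,000 + $63,875 = $112,875; Ferraro $49,000 + $166,350 = $215,350; Nwosu $49,000 + $26,150 = $75,150.

Petrov: $201,050 · Okafor: $137,850 · Orozco: $112,875 · Ferraro: $215,350 · Nwosu: $75,150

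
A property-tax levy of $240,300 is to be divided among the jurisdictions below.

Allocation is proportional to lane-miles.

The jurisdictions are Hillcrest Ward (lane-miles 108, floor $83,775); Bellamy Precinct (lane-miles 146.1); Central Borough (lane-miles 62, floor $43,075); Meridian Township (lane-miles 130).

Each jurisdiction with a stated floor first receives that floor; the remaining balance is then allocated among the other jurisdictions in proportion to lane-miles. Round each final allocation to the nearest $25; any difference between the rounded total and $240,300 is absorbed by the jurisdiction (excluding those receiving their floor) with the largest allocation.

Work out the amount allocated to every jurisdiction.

Fund the minimums — Hillcrest Ward $83,775; Central Borough $43,075. Residual $113,450.
Residual split over remaining lane-miles 276.1: Bellamy Precinct 60,032.76 → $60,025; Meridian Township 53,417.24 → $53,425.

Hillcrest Ward: $83,775; Bellamy Precinct: $60,025; Central Borough: $43,075; Meridian Township: $53,425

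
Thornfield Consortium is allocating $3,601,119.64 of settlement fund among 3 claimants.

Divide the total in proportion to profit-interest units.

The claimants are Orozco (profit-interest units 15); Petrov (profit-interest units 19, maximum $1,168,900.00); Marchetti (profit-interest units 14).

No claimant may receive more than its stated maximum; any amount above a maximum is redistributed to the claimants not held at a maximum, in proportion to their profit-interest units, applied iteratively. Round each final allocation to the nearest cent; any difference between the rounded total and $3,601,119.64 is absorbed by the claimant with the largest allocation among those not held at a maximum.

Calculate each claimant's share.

Sum of profit-interest units: 48.
Unconstrained shares: Orozco 1,125,349.8875; Petrov 1,425,443.1908; Marchetti 1,050,326.5617.
Capped: Petrov ($1,168,900.00); balance $2,432,219.64 reallocated over remaining profit-interest units 29.
Shares after redistribution: Orozco 1,258,044.6414 → $1,258,044.64; Marchetti 1,174,174.9986 → $1,174,175.00.

Orozco: $1,258,044.64 | Petrov: $1,168,900.00 | Marchetti: $1,174,175.00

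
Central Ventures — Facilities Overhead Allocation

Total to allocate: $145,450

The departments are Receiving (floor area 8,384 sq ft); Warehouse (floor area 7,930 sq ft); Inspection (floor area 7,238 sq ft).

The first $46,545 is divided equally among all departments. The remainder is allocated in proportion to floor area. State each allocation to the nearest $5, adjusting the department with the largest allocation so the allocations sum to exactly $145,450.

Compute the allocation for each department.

Receiving: $50,725 · Warehouse: $48,815 · Inspection: $45,910

Equal tier: $46,545 ÷ 3 = $15,515 apiece.
Remainder $98,905 by floor area (total 23,552): Receiving 35,208.03 → $35,210; Warehouse 33,301.49 → $33,300; Inspection 30,395.48 → $30,395.
Totals: Receiving $15,515 + $35,210 = $50,725; Warehouse $15,515 + $33,300 = $48,815; Inspection $15,515 + $30,395 = $45,910.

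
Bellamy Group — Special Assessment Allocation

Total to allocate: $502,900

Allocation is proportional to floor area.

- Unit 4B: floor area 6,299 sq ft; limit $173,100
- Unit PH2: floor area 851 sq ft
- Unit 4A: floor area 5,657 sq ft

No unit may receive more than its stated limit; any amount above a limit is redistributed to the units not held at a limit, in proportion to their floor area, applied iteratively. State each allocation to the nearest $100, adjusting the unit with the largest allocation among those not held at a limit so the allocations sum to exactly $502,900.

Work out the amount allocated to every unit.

Unit 4B: $173,100 · Unit PH2: $43,100 · Unit 4A: $286,700

Floor area total: 12,807.
Proportional shares (ignoring caps): Unit 4B 247,346.54; Unit PH2 33,416.72; Unit 4A 222,136.75.
Capped: Unit 4B ($173,100); remaining pool $329,800 reallocated over remaining floor area 6,508.
Remaining shares: Unit PH2 43,125.35 → $43,100; Unit 4A 286,674.65 → $286,700.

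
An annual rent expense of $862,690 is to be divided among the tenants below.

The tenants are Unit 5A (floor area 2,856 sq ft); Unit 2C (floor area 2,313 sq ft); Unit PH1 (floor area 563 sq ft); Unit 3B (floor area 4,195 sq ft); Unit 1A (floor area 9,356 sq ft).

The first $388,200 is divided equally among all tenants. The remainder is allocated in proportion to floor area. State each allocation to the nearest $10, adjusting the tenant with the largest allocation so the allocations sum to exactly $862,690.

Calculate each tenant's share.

$388,200 shared equally gives $77,640 per tenant.
Remainder $474,490 by floor area (total 19,283): Unit 5A 70,276.59 → $70,280; Unit 2C 56,915.18 → $56,920; Unit PH1 13,853.54 → $13,850; Unit 3B 103,224.89 → $103,220; Unit 1A 230,219.80 → $230,220.
Totals: Unit 5A $77,640 + $70,280 = $147,920; Unit 2C $77,640 + $56,920 = $134,560; Unit PH1 $77,640 + $13,850 = $91,490; Unit 3B $77,640 + $103,220 = $180,860; Unit 1A $77,640 + $230,220 = $307,860.

Unit 5A: $147,920 | Unit 2C: $134,560 | Unit PH1: $91,490 | Unit 3B: $180,860 | Unit 1A: $307,860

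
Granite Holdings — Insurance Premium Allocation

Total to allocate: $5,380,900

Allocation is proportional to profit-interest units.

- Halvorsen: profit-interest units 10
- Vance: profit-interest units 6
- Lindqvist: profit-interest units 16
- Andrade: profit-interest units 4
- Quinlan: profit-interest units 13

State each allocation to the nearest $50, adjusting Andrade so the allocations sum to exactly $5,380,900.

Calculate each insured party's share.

Combined profit-interest units = 49.
Raw shares: Halvorsen 10/49 × $5,380,900 = 1,098,142.86; Vance 6/49 × $5,380,900 = 658,885.71; Lindqvist 16/49 × $5,380,900 = 1,757,028.57; Andrade 4/49 × $5,380,900 = 439,257.14; Quinlan 13/49 × $5,380,900 = 1,427,585.71.
Rounded to nearest $50: Halvorsen $1,098,150; Vance $658,900; Lindqvist $1,757,050; Andrade $439,250; Quinlan $1,427,600. Sum = $5,380,950.
Difference $5,380,900 − $5,380,950 = −$50 applied to Andrade: Andrade becomes $439,200.

Halvorsen: $1,098,150 · Vance: $658,900 · Lindqvist: $1,757,050 · Andrade: $439,200 · Quinlan: $1,427,600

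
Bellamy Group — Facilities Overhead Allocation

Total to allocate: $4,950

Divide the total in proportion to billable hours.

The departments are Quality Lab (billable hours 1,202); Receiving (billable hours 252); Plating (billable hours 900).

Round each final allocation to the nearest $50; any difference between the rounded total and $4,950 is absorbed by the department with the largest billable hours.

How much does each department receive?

Combined billable hours = 2,354.
Pro-rata amounts: Quality Lab 1,202/2,354 × $4,950 = 2,527.57; Receiving 252/2,354 × $4,950 = 529.91; Plating 900/2,354 × $4,950 = 1,892.52.
After rounding ($50): Quality Lab $2,550; Receiving $550; Plating $1,900. Sum = $5,000.
Difference $4,950 − $5,000 = −$50 applied to largest billable hours (Quality Lab): Quality Lab becomes $2,500.

Quality Lab: $2,500 | Receiving: $550 | Plating: $1,900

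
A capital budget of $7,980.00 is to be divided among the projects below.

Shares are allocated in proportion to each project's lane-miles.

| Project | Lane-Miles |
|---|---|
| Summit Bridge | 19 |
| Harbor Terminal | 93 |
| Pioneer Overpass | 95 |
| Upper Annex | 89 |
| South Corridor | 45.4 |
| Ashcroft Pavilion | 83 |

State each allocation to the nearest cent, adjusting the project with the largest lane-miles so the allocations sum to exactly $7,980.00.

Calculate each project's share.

Summit Bridge: $357.26 | Harbor Terminal: $1,748.68 | Pioneer Overpass: $1,786.28 | Upper Annex: $1,673.47 | South Corridor: $853.66 | Ashcroft Pavilion: $1,560.65

Sum of lane-miles: 19 + 93 + 95 + 89 + 45.4 + 83 = 424.4.
Raw shares: Summit Bridge 357.2573; Harbor Terminal 1,748.6805; Pioneer Overpass 1,786.2865; Upper Annex 1,673.4684; South Corridor 853.6569; Ashcroft Pavilion 1,560.6503.
Rounded to nearest cent: Summit Bridge $357.26; Harbor Terminal $1,748.68; Pioneer Overpass $1,786.29; Upper Annex $1,673.47; South Corridor $853.66; Ashcroft Pavilion $1,560.65. Sum = $7,980.01.
Difference $7,980.00 − $7,980.01 = −$0.01 applied to largest lane-miles (Pioneer Overpass): Pioneer Overpass becomes $1,786.28.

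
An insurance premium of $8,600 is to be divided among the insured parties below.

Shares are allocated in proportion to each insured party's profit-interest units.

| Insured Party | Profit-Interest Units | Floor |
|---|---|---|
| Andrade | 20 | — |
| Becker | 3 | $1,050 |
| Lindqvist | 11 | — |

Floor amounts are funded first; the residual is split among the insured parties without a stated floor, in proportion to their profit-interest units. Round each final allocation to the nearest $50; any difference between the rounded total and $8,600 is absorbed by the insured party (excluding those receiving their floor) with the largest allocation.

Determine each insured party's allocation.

Andrade: $4,850 | Becker: $1,050 | Lindqvist: $2,700

Minimums first: Becker $1,050. Balance $7,550.
Balance split over remaining profit-interest units 31: Andrade 4,870.97 → $4,850; Lindqvist 2,679.03 → $2,700.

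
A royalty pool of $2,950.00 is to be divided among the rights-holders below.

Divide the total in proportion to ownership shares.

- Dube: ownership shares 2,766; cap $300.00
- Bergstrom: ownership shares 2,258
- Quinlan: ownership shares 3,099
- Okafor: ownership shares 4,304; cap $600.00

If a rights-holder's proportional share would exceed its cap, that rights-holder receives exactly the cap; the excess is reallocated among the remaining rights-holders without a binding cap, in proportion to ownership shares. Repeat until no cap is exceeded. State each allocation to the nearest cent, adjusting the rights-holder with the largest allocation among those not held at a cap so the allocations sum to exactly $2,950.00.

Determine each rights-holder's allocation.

Combined ownership shares = 12,427.
Unconstrained shares: Dube 656.6106; Bergstrom 536.0183; Quinlan 735.6603; Okafor 1,021.7108.
Capped: Dube ($300.00), Okafor ($600.00); remaining pool $2,050.00 reallocated over remaining ownership shares 5,357.
Redistributed shares: Bergstrom 864.0844 → $864.08; Quinlan 1,185.9156 → $1,185.92.

Dube: $300.00; Bergstrom: $864.08; Quinlan: $1,185.92; Okafor: $600.00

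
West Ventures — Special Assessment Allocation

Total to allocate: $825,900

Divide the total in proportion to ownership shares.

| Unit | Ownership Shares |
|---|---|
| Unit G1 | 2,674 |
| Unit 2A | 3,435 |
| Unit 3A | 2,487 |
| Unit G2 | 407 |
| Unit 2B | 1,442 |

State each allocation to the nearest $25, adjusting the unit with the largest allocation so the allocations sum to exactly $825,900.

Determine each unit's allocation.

Combined ownership shares = 10,445.
Proportional shares: Unit G1 2,674/10,445 × $825,900 = 211,436.73; Unit 2A 3,435/10,445 × $825,900 = 271,610.00; Unit 3A 2,487/10,445 × $825,900 = 196,650.39; Unit G2 407/10,445 × $825,900 = 32,182.03; Unit 2B 1,442/10,445 × $825,900 = 114,020.85.
Rounded to nearest $25: Unit G1 $211,425; Unit 2A $271,600; Unit 3A $196,650; Unit G2 $32,175; Unit 2B $114,025. Sum = $825,875.
Difference $825,900 − $825,875 = +$25 applied to largest allocation (Unit 2A): Unit 2A becomes $271,625.

Unit G1: $211,425 · Unit 2A: $271,625 · Unit 3A: $196,650 · Unit G2: $32,175 · Unit 2B: $114,025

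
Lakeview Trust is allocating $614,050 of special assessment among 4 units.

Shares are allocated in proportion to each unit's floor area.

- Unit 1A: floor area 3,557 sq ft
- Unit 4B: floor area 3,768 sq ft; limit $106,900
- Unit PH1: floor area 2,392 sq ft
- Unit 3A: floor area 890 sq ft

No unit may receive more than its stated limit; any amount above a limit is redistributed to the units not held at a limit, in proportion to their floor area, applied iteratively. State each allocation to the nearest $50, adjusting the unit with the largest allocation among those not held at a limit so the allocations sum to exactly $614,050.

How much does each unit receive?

Unit 1A: $263,750 | Unit 4B: $106,900 | Unit PH1: $177,400 | Unit 3A: $66,000

Floor area total: 10,607.
Unconstrained shares: Unit 1A 205,918.34; Unit 4B 218,133.35; Unit PH1 138,475.31; Unit 3A 51,523.00.
Held at cap: Unit 4B ($106,900); balance $507,150 reallocated over remaining floor area 6,839.
Redistributed shares: Unit 1A 263,771.39 → $263,750; Unit PH1 177,380.14 → $177,400; Unit 3A 65,998.46 → $66,000.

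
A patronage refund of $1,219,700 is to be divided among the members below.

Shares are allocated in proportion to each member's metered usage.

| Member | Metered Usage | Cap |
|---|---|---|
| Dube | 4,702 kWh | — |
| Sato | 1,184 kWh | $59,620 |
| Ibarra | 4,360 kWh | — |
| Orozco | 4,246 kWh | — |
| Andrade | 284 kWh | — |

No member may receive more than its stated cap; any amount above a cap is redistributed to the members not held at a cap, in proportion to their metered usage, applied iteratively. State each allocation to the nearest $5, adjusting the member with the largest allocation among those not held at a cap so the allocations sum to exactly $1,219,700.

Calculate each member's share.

Dube: $401,320; Sato: $59,620; Ibarra: $372,125; Orozco: $362,395; Andrade: $24,240

Sum of metered usage: 14,776.
Proportional shares (ignoring caps): Dube 388,131.39; Sato 97,734.49; Ibarra 359,900.65; Orozco 350,490.40; Andrade 23,443.07.
Cap binds for Sato ($59,620); balance $1,160,080 reallocated over remaining metered usage 13,592.
Shares after redistribution: Dube 401,316.67 → $401,315; Ibarra 372,126.90 → $372,125; Orozco 362,396.97 → $362,395; Andrade 24,239.46 → $24,240.
Rounding difference +$5 applied to Dube → $401,320.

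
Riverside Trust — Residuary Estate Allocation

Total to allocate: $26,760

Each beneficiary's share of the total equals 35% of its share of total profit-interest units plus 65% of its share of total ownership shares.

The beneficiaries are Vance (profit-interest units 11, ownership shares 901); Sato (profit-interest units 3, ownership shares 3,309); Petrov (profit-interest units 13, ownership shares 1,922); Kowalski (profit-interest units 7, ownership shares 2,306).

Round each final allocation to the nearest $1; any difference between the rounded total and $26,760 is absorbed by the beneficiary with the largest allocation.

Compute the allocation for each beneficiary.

Vance: $4,887 · Sato: $7,648 · Petrov: $7,543 · Kowalski: $6,682

Totals — profit-interest units 34, ownership shares 8,438.
Combined weights (35% profit-interest units + 65% ownership shares): Vance 0.1826; Sato 0.2858; Petrov 0.2819; Kowalski 0.2497.
Unrounded shares: Vance 4,887.49; Sato 7,647.55; Petrov 7,543.11; Kowalski 6,681.86.
After rounding ($1): Vance $4,887; Sato $7,648; Petrov $7,543; Kowalski $6,682. Sum = $26,760.
Sum already equals the total — no adjustment.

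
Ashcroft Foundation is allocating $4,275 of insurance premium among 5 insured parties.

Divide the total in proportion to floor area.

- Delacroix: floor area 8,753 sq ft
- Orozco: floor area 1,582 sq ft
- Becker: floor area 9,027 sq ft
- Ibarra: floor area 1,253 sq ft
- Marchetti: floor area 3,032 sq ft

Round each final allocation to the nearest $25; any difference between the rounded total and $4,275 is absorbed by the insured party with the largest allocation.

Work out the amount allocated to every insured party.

Delacroix: $1,575 · Orozco: $275 · Becker: $1,650 · Ibarra: $225 · Marchetti: $550

Floor area total: 23,647.
Proportional shares: Delacroix 8,753/23,647 × $4,275 = 1,582.40; Orozco 1,582/23,647 × $4,275 = 286.00; Becker 9,027/23,647 × $4,275 = 1,631.94; Ibarra 1,253/23,647 × $4,275 = 226.52; Marchetti 3,032/23,647 × $4,275 = 548.14.
After rounding ($25): Delacroix $1,575; Orozco $275; Becker $1,625; Ibarra $225; Marchetti $550. Sum = $4,250.
Difference $4,275 − $4,250 = +$25 applied to largest allocation (Becker): Becker becomes $1,650.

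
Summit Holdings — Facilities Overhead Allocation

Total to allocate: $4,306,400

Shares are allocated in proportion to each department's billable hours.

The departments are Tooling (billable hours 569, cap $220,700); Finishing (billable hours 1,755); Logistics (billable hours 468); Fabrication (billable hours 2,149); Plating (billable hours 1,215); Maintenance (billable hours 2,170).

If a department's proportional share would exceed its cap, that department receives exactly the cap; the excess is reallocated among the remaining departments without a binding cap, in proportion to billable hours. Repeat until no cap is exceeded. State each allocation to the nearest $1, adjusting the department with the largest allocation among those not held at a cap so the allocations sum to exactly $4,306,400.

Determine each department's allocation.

Combined billable hours = 8,326.
Unconstrained shares: Tooling 294,299.98; Finishing 907,726.64; Logistics 242,060.44; Fabrication 1,111,512.56; Plating 628,426.13; Maintenance 1,122,374.25.
Cap binds for Tooling ($220,700); residual $4,085,700 reallocated over remaining billable hours 7,757.
Shares after redistribution: Finishing 924,378.43 → $924,378; Logistics 246,500.92 → $246,501; Fabrication 1,131,902.71 → $1,131,903; Plating 639,954.30 → $639,954; Maintenance 1,142,963.65 → $1,142,964.

Tooling: $220,700 · Finishing: $924,378 · Logistics: $246,501 · Fabrication: $1,131,903 · Plating: $639,954 · Maintenance: $1,142,964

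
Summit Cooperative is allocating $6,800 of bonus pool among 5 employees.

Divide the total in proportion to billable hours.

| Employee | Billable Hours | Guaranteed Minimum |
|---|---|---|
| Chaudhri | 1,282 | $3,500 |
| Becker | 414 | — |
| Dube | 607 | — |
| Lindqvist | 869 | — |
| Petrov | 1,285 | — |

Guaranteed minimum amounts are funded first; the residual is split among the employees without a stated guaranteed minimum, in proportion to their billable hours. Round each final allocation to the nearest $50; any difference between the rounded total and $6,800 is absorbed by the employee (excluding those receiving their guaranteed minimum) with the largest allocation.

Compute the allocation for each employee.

Guaranteed amounts: Chaudhri $3,500. Residual $3,300.
Residual split over remaining billable hours 3,175: Becker 430.30 → $450; Dube 630.90 → $650; Lindqvist 903.21 → $900; Petrov 1,335.59 → $1,350.
Rounding difference −$50 applied to Petrov → $1,300.

Chaudhri: $3,500 | Becker: $450 | Dube: $650 | Lindqvist: $900 | Petrov: $1,300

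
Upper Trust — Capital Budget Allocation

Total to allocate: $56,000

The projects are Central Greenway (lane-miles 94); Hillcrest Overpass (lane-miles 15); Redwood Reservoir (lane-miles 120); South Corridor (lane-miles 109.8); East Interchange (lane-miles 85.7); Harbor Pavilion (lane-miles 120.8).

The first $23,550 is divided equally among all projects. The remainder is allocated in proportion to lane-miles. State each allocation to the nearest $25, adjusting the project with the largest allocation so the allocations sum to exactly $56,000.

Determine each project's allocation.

Equal tier: $23,550 ÷ 6 = $3,925 apiece.
Remainder $32,450 by lane-miles (total 545.3): Central Greenway 5,593.80 → $5,600; Hillcrest Overpass 892.63 → $900; Redwood Reservoir 7,141.02 → $7,150; South Corridor 6,534.04 → $6,525; East Interchange 5,099.88 → $5,100; Harbor Pavilion 7,188.63 → $7,200.
Rounding difference −$25 on remainder applied to Harbor Pavilion.
Totals: Central Greenway $3,925 + $5,600 = $9,525; Hillcrest Overpass $3,925 + $900 = $4,825; Redwood Reservoir $3,925 + $7,150 = $11,075; South Corridor $3,925 + $6,525 = $10,450; East Interchange $3,925 + $5,100 = $9,025; Harbor Pavilion $3,925 + $7,175 = $11,100.

Central Greenway: $9,525 | Hillcrest Overpass: $4,825 | Redwood Reservoir: $11,075 | South Corridor: $10,450 | East Interchange: $9,025 | Harbor Pavilion: $11,100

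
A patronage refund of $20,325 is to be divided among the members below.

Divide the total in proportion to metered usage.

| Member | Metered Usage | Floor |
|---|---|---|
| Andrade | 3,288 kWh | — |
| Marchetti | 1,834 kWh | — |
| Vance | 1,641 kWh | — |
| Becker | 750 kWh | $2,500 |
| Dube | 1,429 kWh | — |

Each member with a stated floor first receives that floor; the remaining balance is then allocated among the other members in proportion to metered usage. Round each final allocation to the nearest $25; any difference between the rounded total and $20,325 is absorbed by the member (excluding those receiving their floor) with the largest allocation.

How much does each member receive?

Andrade: $7,150; Marchetti: $4,000; Vance: $3,575; Becker: $2,500; Dube: $3,100

Guaranteed amounts: Becker $2,500. Residual $17,825.
Residual split over remaining metered usage 8,192: Andrade 7,154.37 → $7,150; Marchetti 3,990.61 → $4,000; Vance 3,570.66 → $3,575; Dube 3,109.37 → $3,100.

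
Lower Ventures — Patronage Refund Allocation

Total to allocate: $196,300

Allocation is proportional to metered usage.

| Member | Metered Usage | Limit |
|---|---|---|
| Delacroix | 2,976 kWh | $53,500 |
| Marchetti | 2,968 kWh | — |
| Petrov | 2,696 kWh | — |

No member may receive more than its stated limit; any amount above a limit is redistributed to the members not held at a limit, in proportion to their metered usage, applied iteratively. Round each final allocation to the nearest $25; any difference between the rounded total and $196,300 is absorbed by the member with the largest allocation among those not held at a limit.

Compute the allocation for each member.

Delacroix: $53,500; Marchetti: $74,825; Petrov: $67,975

Metered usage total: 8,640.
Unconstrained shares: Delacroix 67,614.44; Marchetti 67,432.69; Petrov 61,252.87.
Held at cap: Delacroix ($53,500); residual $142,800 reallocated over remaining metered usage 5,664.
Redistributed shares: Marchetti 74,828.81 → $74,825; Petrov 67,971.19 → $67,975.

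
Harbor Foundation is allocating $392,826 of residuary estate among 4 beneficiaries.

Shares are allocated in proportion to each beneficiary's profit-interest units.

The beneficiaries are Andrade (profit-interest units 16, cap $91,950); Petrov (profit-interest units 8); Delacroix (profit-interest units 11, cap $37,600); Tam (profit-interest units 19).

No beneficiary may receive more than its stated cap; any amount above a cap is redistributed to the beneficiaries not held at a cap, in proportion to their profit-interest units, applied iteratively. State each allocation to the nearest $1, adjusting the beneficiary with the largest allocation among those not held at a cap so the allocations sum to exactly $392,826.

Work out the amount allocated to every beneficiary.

Sum of profit-interest units: 54.
Pro-rata shares before constraints: Andrade 116,392.89; Petrov 58,196.44; Delacroix 80,020.11; Tam 138,216.56.
Cap binds for Andrade ($91,950), Delacroix ($37,600); remaining pool $263,276 reallocated over remaining profit-interest units 27.
Redistributed shares: Petrov 78,007.70 → $78,008; Tam 185,268.30 → $185,268.

Andrade: $91,950 | Petrov: $78,008 | Delacroix: $37,600 | Tam: $185,268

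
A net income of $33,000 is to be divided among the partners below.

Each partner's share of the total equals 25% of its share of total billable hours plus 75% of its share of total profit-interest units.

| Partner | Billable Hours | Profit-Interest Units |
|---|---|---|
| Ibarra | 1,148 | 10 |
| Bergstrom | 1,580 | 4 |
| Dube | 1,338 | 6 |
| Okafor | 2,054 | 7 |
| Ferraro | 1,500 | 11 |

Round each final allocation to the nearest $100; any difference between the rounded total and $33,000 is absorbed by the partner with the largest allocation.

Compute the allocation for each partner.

Totals — billable hours 7,620, profit-interest units 38.
Blended shares (25% billable hours + 75% profit-interest units): Ibarra 0.2350; Bergstrom 0.1308; Dube 0.1623; Okafor 0.2055; Ferraro 0.2663.
Pro-rata amounts: Ibarra 7,756.07; Bergstrom 4,315.89; Dube 5,356.52; Okafor 6,783.03; Ferraro 8,788.49.
After rounding ($100): Ibarra $7,800; Bergstrom $4,300; Dube $5,400; Okafor $6,800; Ferraro $8,800. Sum = $33,100.
Difference $33,000 − $33,100 = −$100 applied to largest allocation (Ferraro): Ferraro becomes $8,700.

Ibarra: $7,800 | Bergstrom: $4,300 | Dube: $5,400 | Okafor: $6,800 | Ferraro: $8,700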